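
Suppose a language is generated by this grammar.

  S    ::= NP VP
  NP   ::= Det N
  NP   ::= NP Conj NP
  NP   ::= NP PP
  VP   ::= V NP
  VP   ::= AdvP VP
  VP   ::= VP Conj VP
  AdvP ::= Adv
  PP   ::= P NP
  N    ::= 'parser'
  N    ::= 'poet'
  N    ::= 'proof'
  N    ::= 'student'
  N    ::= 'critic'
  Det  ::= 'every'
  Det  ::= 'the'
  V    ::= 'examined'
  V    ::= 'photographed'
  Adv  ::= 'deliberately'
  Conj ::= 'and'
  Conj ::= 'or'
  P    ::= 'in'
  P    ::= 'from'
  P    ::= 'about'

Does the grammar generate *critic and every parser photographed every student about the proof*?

For S → NP VP, no prefix of the string parses as an NP.

Ungrammatical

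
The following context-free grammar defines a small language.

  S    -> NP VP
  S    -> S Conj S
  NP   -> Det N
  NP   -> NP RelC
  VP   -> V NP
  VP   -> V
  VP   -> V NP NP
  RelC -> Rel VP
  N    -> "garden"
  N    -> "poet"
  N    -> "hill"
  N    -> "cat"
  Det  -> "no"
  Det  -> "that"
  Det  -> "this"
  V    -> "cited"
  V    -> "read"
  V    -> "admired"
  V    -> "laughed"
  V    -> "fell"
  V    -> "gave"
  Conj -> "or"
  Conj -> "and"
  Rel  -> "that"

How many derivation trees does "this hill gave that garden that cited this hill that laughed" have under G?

Two of the 3 distinct bracketings:
[S [NP [Det this] [N hill]] [VP [V gave] [NP [NP [Det that] [N garden]] [RelC [Rel that] [VP [V cited] [NP [NP [Det this] [N hill]] [RelC [Rel that] [VP [V laughed]]]]]]]]]
[S [NP [Det this] [N hill]] [VP [V gave] [NP [NP [NP [Det that] [N garden]] [RelC [Rel that] [VP [V cited] [NP [Det this] [N hill]]]]] [RelC [Rel that] [VP [V laughed]]]]]]
The trees differ in how a recursive rule is bracketed over the same span.

3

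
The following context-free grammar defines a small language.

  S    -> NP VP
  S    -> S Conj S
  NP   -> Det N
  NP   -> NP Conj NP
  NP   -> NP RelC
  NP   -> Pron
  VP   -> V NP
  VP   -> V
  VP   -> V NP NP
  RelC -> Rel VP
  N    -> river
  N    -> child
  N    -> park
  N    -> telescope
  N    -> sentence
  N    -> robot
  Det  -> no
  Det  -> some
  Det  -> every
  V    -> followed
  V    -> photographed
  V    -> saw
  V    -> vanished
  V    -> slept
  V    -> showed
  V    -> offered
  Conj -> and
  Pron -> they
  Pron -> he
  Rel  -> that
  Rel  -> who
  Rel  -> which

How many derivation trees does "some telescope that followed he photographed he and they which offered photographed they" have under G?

[S [S [NP [NP [Det some] [N telescope]] [RelC [Rel that] [VP [V followed] [NP [Pron he]]]]] [VP [V photographed] [NP [Pron he]]]] [Conj and] [S [NP [NP [Pron they]] [RelC [Rel which] [VP [V offered]]]] [VP [V photographed] [NP [Pron they]]]]]
No rule offers an alternative attachment or grouping for any span, so this is the only derivation.

1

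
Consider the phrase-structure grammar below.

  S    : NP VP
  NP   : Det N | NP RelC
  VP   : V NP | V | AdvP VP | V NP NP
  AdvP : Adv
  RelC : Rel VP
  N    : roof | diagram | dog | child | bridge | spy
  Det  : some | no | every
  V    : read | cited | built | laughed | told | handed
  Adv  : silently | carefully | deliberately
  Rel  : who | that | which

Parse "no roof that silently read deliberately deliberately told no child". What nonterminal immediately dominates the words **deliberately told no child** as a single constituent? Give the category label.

VP

S
  NP
    NP
      Det: no
      N: roof
    RelC
      Rel: that
      VP
        AdvP
          Adv: silently
        VP
          V: read
  VP
    AdvP
      Adv: deliberately
    VP
      AdvP
        Adv: deliberately
      VP
        V: told
        NP
          Det: no
          N: child
The span 'deliberately told no child' is the VP node built by VP → AdvP VP.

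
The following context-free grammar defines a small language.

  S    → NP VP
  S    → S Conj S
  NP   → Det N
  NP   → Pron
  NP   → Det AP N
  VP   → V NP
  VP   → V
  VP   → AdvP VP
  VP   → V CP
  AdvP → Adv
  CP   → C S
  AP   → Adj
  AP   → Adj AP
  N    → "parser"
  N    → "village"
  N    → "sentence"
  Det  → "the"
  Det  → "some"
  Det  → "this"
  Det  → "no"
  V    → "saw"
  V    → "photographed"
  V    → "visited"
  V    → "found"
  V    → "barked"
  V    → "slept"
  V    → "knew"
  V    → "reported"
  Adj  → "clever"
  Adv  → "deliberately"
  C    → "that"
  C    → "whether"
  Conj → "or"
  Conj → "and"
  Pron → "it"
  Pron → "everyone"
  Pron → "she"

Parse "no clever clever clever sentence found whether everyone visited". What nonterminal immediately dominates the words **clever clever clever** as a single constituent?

S
  NP
    Det: no
    AP
      Adj: clever
      AP
        Adj: clever
        AP
          Adj: clever
    N: sentence
  VP
    V: found
    CP
      C: whether
      S
        NP
          Pron: everyone
        VP
          V: visited
The span 'clever clever clever' is the AP node built by AP → Adj AP.

AP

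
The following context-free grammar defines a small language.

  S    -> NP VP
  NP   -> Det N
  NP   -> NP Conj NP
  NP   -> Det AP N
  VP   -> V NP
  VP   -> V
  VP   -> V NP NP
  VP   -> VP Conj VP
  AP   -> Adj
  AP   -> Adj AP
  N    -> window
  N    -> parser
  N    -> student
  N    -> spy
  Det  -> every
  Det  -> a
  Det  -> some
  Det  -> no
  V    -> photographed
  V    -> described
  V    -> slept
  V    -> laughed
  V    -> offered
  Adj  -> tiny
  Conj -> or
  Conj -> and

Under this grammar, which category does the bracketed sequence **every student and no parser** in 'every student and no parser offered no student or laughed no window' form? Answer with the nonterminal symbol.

S
  NP
    NP
      Det: every
      N: student
    Conj: and
    NP
      Det: no
      N: parser
  VP
    VP
      V: offered
      NP
        Det: no
        N: student
    Conj: or
    VP
      V: laughed
      NP
        Det: no
        N: window
The span 'every student and no parser' is the NP node built by NP → NP Conj NP.

NP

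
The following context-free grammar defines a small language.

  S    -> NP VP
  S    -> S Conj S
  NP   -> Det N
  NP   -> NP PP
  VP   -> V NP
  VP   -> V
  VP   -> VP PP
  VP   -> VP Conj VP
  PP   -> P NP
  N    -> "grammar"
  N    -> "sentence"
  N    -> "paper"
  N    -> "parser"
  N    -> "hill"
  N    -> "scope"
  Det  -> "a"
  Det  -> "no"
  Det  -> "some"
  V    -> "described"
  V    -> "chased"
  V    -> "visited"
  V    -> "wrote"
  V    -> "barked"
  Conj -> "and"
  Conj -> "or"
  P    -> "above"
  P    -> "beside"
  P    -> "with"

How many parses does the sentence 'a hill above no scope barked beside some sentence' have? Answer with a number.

1

[S [NP [NP [Det a] [N hill]] [PP [P above] [NP [Det no] [N scope]]]] [VP [VP [V barked]] [PP [P beside] [NP [Det some] [N sentence]]]]]
No rule offers an alternative attachment or grouping for any span, so this is the only derivation.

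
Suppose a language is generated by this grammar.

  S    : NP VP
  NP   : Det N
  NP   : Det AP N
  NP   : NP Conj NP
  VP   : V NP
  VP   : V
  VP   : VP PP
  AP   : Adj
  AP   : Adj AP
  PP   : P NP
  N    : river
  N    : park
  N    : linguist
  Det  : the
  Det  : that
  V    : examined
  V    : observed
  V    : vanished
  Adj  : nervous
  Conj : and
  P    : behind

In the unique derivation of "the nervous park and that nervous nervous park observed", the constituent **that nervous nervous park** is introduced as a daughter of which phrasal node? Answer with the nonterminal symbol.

NP

S
  NP
    NP
      Det: the
      AP
        Adj: nervous
      N: park
    Conj: and
    NP
      Det: that
      AP
        Adj: nervous
        AP
          Adj: nervous
      N: park
  VP
    V: observed
The span 'that nervous nervous park' is the NP node built by NP → Det AP N.
Its mother is the NP built by NP → NP Conj NP.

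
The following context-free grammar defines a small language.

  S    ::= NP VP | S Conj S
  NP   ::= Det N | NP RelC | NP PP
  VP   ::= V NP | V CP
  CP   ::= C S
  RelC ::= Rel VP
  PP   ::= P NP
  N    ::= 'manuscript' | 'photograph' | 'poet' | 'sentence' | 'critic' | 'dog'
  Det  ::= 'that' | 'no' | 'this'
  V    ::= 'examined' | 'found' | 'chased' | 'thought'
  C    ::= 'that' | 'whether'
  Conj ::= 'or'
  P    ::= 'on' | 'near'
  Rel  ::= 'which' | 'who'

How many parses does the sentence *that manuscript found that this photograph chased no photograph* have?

[S [NP [Det that] [N manuscript]] [VP [V found] [CP [C that] [S [NP [Det this] [N photograph]] [VP [V chased] [NP [Det no] [N photograph]]]]]]]
No rule offers an alternative attachment or grouping for any span, so this is the only derivation.

1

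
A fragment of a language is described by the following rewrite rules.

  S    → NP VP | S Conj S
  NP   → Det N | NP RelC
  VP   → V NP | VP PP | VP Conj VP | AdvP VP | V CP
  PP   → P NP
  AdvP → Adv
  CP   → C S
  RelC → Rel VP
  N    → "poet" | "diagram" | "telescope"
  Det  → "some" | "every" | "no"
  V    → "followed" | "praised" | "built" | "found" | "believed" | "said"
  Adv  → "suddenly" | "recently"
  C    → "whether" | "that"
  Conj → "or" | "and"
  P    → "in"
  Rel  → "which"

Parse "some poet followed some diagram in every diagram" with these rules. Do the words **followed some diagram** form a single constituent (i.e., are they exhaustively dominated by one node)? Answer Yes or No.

[S [NP [Det some] [N poet]] [VP [VP [V followed] [NP [Det some] [N diagram]]] [PP [P in] [NP [Det every] [N diagram]]]]]
The words 'followed some diagram' are exhaustively dominated by a single VP node (built by VP → V NP), so they form a constituent.

Yes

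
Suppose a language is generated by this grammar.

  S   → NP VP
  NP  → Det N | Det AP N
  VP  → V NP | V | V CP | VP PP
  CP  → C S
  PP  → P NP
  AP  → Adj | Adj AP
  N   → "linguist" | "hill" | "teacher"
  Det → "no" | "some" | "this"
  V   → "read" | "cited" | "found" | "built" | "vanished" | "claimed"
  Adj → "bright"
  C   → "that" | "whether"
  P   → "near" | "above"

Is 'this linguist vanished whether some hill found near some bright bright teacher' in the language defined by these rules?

Grammatical

[S [NP [Det this] [N linguist]] [VP [V vanished] [CP [C whether] [S [NP [Det some] [N hill]] [VP [VP [V found]] [PP [P near] [NP [Det some] [AP [Adj bright] [AP [Adj bright]]] [N teacher]]]]]]]]
Every word is introduced by a lexical rule and the phrasal rules combine the resulting categories into a single S.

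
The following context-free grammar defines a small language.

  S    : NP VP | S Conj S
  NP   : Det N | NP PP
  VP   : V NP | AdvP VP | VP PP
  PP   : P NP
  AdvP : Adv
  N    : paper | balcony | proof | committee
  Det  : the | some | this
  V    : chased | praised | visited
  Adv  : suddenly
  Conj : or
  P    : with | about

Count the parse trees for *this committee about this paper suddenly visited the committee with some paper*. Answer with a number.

3

Two of the 3 distinct bracketings:
[S [NP [NP [Det this] [N committee]] [PP [P about] [NP [Det this] [N paper]]]] [VP [AdvP [Adv suddenly]] [VP [V visited] [NP [NP [Det the] [N committee]] [PP [P with] [NP [Det some] [N paper]]]]]]]
[S [NP [NP [Det this] [N committee]] [PP [P about] [NP [Det this] [N paper]]]] [VP [AdvP [Adv suddenly]] [VP [VP [V visited] [NP [Det the] [N committee]]] [PP [P with] [NP [Det some] [N paper]]]]]]
The difference turns on whether VP → VP PP is used at the relevant span, versus an alternative expansion of VP.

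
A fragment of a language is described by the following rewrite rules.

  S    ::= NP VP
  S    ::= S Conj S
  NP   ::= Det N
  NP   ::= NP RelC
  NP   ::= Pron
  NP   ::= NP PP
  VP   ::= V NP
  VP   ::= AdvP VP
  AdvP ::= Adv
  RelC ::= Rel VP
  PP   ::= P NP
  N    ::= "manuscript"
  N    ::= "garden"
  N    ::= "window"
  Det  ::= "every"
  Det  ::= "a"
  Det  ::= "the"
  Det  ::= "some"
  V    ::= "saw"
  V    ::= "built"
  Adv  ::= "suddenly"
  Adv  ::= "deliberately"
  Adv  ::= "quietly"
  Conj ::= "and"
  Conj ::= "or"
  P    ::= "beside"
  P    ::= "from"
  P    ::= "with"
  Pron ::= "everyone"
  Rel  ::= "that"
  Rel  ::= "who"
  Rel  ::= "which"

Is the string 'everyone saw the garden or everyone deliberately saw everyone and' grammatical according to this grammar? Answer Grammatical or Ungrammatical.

For S → NP VP, the only prefix that parses as NP is 'everyone', but the remainder 'saw the garden or everyone deliberately saw everyone and' is not a VP under these rules. The alternative S rule S → S Conj S likewise has no satisfying split.

Ungrammatical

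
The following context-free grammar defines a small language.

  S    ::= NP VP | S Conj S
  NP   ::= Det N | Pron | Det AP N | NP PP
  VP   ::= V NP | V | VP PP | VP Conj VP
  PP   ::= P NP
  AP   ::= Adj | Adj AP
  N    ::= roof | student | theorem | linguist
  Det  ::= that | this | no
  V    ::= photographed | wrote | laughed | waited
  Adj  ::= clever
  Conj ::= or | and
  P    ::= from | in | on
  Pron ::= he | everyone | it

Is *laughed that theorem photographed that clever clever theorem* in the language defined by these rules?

For S → NP VP, no prefix of the string parses as an NP. The alternative S rule S → S Conj S likewise has no satisfying split.

Ungrammatical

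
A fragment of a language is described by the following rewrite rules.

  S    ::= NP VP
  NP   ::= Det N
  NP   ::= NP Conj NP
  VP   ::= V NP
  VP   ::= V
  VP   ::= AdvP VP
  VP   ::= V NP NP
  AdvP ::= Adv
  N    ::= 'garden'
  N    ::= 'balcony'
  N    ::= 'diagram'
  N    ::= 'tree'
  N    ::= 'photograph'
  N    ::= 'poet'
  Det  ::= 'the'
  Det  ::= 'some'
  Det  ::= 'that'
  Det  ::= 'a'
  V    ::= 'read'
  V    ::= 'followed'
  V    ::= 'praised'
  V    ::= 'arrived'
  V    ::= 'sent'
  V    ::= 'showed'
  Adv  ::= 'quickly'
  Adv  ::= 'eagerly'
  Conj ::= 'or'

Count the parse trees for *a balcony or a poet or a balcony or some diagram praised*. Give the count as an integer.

Two of the 5 distinct bracketings:
[S [NP [NP [Det a] [N balcony]] [Conj or] [NP [NP [Det a] [N poet]] [Conj or] [NP [NP [Det a] [N balcony]] [Conj or] [NP [Det some] [N diagram]]]]] [VP [V praised]]]
[S [NP [NP [Det a] [N balcony]] [Conj or] [NP [NP [NP [Det a] [N poet]] [Conj or] [NP [Det a] [N balcony]]] [Conj or] [NP [Det some] [N diagram]]]] [VP [V praised]]]
The trees differ in how a recursive rule is bracketed over the same span.

5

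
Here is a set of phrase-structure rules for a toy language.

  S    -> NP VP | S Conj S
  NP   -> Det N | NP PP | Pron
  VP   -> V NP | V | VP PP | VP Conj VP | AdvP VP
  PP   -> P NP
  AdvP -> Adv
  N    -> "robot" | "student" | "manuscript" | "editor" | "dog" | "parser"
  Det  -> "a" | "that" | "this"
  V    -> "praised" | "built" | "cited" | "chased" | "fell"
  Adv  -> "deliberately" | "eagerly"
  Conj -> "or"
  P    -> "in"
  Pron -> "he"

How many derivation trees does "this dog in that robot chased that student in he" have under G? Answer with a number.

The two bracketings:
[S [NP [NP [Det this] [N dog]] [PP [P in] [NP [Det that] [N robot]]]] [VP [V chased] [NP [NP [Det that] [N student]] [PP [P in] [NP [Pron he]]]]]]
[S [NP [NP [Det this] [N dog]] [PP [P in] [NP [Det that] [N robot]]]] [VP [VP [V chased] [NP [Det that] [N student]]] [PP [P in] [NP [Pron he]]]]]
The difference turns on whether VP → VP PP is used at the relevant span, versus an alternative expansion of VP.

2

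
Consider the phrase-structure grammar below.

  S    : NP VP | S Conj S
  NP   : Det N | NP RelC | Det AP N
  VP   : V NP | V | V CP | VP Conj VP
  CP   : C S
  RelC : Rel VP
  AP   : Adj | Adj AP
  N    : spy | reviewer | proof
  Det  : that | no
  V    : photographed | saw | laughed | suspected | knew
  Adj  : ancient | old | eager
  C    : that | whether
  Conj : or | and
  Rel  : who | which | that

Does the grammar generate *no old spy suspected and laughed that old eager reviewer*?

Grammatical

[S [NP [Det no] [AP [Adj old]] [N spy]] [VP [VP [V suspected]] [Conj and] [VP [V laughed] [NP [Det that] [AP [Adj old] [AP [Adj eager]]] [N reviewer]]]]]
Every word is introduced by a lexical rule and the phrasal rules combine the resulting categories into a single S.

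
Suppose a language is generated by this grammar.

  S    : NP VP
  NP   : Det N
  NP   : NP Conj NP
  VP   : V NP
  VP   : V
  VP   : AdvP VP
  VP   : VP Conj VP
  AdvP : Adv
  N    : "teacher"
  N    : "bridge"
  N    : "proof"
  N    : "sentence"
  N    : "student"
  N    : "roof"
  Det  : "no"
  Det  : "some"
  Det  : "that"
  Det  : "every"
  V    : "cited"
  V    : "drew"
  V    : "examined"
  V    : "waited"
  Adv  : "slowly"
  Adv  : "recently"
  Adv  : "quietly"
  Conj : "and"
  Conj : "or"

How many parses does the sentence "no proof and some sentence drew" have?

1

[S [NP [NP [Det no] [N proof]] [Conj and] [NP [Det some] [N sentence]]] [VP [V drew]]]
No rule offers an alternative attachment or grouping for any span, so this is the only derivation.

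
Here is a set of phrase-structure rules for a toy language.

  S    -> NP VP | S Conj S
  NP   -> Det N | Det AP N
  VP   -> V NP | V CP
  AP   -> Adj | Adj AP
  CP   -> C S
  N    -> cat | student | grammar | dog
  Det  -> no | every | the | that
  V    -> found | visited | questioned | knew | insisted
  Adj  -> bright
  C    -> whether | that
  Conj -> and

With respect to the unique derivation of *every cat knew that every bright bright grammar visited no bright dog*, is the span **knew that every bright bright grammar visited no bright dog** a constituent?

Yes

[S [NP [Det every] [N cat]] [VP [V knew] [CP [C that] [S [NP [Det every] [AP [Adj bright] [AP [Adj bright]]] [N grammar]] [VP [V visited] [NP [Det no] [AP [Adj bright]] [N dog]]]]]]]
The words 'knew that every bright bright grammar visited no bright dog' are exhaustively dominated by a single VP node (built by VP → V CP), so they form a constituent.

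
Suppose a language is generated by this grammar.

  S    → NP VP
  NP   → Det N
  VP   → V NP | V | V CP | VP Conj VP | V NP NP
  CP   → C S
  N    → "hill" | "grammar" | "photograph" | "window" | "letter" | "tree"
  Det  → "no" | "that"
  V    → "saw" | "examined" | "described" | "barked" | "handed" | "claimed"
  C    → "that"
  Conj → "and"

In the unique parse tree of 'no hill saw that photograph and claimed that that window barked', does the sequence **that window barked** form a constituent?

[S [NP [Det no] [N hill]] [VP [VP [V saw] [NP [Det that] [N photograph]]] [Conj and] [VP [V claimed] [CP [C that] [S [NP [Det that] [N window]] [VP [V barked]]]]]]]
The words 'that window barked' are exhaustively dominated by a single S node (built by S → NP VP), so they form a constituent.

Yes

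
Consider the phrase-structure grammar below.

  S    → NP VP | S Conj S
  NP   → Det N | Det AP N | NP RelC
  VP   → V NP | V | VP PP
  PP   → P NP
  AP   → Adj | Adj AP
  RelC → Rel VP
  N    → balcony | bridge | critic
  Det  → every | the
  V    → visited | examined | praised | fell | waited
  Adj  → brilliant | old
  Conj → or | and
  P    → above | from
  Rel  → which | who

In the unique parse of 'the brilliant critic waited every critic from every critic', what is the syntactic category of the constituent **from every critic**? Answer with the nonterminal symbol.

PP

S
  NP
    Det: the
    AP
      Adj: brilliant
    N: critic
  VP
    VP
      V: waited
      NP
        Det: every
        N: critic
    PP
      P: from
      NP
        Det: every
        N: critic
The span 'from every critic' is the PP node built by PP → P NP.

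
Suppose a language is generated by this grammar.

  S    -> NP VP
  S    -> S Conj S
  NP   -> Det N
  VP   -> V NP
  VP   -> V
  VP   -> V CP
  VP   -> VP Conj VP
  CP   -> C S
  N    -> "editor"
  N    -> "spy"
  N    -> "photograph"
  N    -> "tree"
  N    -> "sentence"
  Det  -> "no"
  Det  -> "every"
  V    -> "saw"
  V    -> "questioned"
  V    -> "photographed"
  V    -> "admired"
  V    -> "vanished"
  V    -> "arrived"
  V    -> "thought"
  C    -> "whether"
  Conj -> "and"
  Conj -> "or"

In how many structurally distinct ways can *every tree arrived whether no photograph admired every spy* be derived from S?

1

[S [NP [Det every] [N tree]] [VP [V arrived] [CP [C whether] [S [NP [Det no] [N photograph]] [VP [V admired] [NP [Det every] [N spy]]]]]]]
No rule offers an alternative attachment or grouping for any span, so this is the only derivation.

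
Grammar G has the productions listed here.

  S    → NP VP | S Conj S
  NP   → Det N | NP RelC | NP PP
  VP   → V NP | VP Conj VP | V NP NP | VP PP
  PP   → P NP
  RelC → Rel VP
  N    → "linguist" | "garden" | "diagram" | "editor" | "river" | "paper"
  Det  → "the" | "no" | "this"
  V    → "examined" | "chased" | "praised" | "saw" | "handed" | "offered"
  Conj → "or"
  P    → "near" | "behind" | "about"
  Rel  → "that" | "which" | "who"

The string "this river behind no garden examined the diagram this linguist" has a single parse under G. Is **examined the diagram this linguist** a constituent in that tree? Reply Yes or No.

Yes

[S [NP [NP [Det this] [N river]] [PP [P behind] [NP [Det no] [N garden]]]] [VP [V examined] [NP [Det the] [N diagram]] [NP [Det this] [N linguist]]]]
The words 'examined the diagram this linguist' are exhaustively dominated by a single VP node (built by VP → V NP NP), so they form a constituent.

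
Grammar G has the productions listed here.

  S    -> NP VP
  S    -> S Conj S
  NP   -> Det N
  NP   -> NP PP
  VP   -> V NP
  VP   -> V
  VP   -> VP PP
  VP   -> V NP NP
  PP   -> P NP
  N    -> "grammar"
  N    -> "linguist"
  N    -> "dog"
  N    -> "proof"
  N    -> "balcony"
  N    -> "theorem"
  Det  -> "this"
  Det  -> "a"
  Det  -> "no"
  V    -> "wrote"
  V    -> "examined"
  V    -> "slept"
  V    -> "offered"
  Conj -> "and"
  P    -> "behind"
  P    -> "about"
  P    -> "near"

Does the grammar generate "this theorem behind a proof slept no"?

Ungrammatical

For S → NP VP, every NP-prefix leaves a non-VP remainder: after 'this theorem' the remainder is not a VP; after 'this theorem behind a proof' the remainder is not a VP. The alternative S rule S → S Conj S likewise has no satisfying split.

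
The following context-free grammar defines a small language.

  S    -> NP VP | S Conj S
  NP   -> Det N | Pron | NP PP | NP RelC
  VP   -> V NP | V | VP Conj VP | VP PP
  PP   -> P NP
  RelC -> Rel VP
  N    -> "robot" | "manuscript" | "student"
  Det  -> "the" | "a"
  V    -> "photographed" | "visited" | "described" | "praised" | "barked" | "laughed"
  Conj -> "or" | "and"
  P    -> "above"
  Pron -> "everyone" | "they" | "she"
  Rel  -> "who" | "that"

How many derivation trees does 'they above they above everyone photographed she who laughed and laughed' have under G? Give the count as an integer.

4

Two of the 4 distinct bracketings:
[S [NP [NP [Pron they]] [PP [P above] [NP [NP [Pron they]] [PP [P above] [NP [Pron everyone]]]]]] [VP [V photographed] [NP [NP [Pron she]] [RelC [Rel who] [VP [VP [V laughed]] [Conj and] [VP [V laughed]]]]]]]
[S [NP [NP [Pron they]] [PP [P above] [NP [NP [Pron they]] [PP [P above] [NP [Pron everyone]]]]]] [VP [VP [V photographed] [NP [NP [Pron she]] [RelC [Rel who] [VP [V laughed]]]]] [Conj and] [VP [V laughed]]]]
The trees differ in how a recursive rule is bracketed over the same span.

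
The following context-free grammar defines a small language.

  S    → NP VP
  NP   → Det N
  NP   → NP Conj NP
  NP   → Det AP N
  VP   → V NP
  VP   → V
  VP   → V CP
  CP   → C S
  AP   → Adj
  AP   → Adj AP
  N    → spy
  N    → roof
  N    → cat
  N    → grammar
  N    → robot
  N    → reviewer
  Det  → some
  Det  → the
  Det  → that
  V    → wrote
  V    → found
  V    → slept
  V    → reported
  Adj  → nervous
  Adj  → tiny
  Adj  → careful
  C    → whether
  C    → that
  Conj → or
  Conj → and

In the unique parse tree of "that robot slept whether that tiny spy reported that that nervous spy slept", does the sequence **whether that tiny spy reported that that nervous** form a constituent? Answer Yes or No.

[S [NP [Det that] [N robot]] [VP [V slept] [CP [C whether] [S [NP [Det that] [AP [Adj tiny]] [N spy]] [VP [V reported] [CP [C that] [S [NP [Det that] [AP [Adj nervous]] [N spy]] [VP [V slept]]]]]]]]]
The smallest constituent containing 'whether that tiny spy reported that that nervous' is the CP spanning 'whether that tiny spy reported that that nervous spy slept'; no single node in the tree dominates exactly the given words.

No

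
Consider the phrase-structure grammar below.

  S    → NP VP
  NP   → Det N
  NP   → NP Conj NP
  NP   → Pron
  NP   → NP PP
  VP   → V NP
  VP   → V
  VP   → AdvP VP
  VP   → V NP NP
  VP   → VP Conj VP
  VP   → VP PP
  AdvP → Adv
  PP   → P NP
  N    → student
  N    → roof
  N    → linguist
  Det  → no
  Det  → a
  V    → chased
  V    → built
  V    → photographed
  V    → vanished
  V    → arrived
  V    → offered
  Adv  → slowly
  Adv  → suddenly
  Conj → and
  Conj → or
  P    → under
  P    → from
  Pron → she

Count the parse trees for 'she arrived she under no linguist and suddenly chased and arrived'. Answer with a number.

6

Two of the 6 distinct bracketings:
[S [NP [Pron she]] [VP [VP [V arrived] [NP [NP [Pron she]] [PP [P under] [NP [Det no] [N linguist]]]]] [Conj and] [VP [AdvP [Adv suddenly]] [VP [VP [V chased]] [Conj and] [VP [V arrived]]]]]]
[S [NP [Pron she]] [VP [VP [V arrived] [NP [NP [Pron she]] [PP [P under] [NP [Det no] [N linguist]]]]] [Conj and] [VP [VP [AdvP [Adv suddenly]] [VP [V chased]]] [Conj and] [VP [V arrived]]]]]
The trees differ in how a recursive rule is bracketed over the same span.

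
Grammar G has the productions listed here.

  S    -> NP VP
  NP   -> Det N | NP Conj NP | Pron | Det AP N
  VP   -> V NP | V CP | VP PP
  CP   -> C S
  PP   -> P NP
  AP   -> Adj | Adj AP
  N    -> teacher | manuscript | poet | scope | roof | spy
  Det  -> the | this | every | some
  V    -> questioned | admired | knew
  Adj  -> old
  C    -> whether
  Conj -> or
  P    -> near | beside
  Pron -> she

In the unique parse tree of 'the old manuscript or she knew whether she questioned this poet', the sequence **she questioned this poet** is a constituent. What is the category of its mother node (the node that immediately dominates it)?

S
  NP
    NP
      Det: the
      AP
        Adj: old
      N: manuscript
    Conj: or
    NP
      Pron: she
  VP
    V: knew
    CP
      C: whether
      S
        NP
          Pron: she
        VP
          V: questioned
          NP
            Det: this
            N: poet
The span 'she questioned this poet' is the S node built by S → NP VP.
Its mother is the CP built by CP → C S.

CP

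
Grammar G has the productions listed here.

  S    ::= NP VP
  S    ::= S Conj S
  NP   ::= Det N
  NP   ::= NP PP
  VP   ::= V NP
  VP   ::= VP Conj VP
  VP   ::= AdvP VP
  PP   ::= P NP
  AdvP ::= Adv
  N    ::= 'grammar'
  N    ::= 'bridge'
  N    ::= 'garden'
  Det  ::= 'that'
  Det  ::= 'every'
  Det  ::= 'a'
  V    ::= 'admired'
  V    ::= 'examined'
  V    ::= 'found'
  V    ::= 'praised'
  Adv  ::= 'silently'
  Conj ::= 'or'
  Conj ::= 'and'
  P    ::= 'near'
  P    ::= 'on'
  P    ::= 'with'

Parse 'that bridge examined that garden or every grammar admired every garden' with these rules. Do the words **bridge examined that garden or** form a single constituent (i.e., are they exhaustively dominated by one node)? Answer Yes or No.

No

[S [S [NP [Det that] [N bridge]] [VP [V examined] [NP [Det that] [N garden]]]] [Conj or] [S [NP [Det every] [N grammar]] [VP [V admired] [NP [Det every] [N garden]]]]]
The smallest constituent containing 'bridge examined that garden or' is the S spanning 'that bridge examined that garden or every grammar admired every garden'; no single node in the tree dominates exactly the given words.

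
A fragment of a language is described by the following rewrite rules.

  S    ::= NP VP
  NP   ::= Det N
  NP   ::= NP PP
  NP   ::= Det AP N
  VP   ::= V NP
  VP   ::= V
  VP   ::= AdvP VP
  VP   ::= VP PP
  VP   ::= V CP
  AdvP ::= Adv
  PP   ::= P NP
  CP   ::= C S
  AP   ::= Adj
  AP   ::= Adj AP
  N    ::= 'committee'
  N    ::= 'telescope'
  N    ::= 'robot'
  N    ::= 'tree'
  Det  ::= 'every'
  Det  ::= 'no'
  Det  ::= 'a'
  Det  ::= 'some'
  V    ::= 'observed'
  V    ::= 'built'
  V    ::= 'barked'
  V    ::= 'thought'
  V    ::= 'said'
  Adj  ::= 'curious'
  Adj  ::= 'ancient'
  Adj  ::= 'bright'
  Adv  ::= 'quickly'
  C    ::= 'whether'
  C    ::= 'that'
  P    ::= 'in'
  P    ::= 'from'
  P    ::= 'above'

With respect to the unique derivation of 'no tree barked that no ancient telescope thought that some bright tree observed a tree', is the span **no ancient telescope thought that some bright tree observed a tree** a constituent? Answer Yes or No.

[S [NP [Det no] [N tree]] [VP [V barked] [CP [C that] [S [NP [Det no] [AP [Adj ancient]] [N telescope]] [VP [V thought] [CP [C that] [S [NP [Det some] [AP [Adj bright]] [N tree]] [VP [V observed] [NP [Det a] [N tree]]]]]]]]]]
The words 'no ancient telescope thought that some bright tree observed a tree' are exhaustively dominated by a single S node (built by S → NP VP), so they form a constituent.

Yes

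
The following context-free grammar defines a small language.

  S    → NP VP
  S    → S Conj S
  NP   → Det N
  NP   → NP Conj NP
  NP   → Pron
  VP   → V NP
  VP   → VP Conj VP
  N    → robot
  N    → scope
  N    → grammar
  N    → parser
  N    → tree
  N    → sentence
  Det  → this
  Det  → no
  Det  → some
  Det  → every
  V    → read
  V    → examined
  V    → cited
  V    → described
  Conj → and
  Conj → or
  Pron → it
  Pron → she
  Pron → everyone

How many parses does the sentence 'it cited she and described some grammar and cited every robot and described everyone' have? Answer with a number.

Two of the 5 distinct bracketings:
[S [NP [Pron it]] [VP [VP [V cited] [NP [Pron she]]] [Conj and] [VP [VP [V described] [NP [Det some] [N grammar]]] [Conj and] [VP [VP [V cited] [NP [Det every] [N robot]]] [Conj and] [VP [V described] [NP [Pron everyone]]]]]]]
[S [NP [Pron it]] [VP [VP [V cited] [NP [Pron she]]] [Conj and] [VP [VP [VP [V described] [NP [Det some] [N grammar]]] [Conj and] [VP [V cited] [NP [Det every] [N robot]]]] [Conj and] [VP [V described] [NP [Pron everyone]]]]]]
The trees differ in how a recursive rule is bracketed over the same span.

5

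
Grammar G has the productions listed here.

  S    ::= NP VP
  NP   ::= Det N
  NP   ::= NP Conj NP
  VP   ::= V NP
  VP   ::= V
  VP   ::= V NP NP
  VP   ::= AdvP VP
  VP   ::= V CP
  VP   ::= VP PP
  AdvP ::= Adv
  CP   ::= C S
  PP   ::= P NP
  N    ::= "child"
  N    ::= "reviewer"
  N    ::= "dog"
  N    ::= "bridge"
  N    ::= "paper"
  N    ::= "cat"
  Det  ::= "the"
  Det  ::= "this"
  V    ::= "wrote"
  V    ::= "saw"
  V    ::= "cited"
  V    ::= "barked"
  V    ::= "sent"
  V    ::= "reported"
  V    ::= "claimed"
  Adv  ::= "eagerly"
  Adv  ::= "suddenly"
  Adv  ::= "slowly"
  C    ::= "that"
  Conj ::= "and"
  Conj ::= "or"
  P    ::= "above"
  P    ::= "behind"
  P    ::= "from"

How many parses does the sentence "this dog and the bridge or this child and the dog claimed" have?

Two of the 5 distinct bracketings:
[S [NP [NP [Det this] [N dog]] [Conj and] [NP [NP [Det the] [N bridge]] [Conj or] [NP [NP [Det this] [N child]] [Conj and] [NP [Det the] [N dog]]]]] [VP [V claimed]]]
[S [NP [NP [Det this] [N dog]] [Conj and] [NP [NP [NP [Det the] [N bridge]] [Conj or] [NP [Det this] [N child]]] [Conj and] [NP [Det the] [N dog]]]] [VP [V claimed]]]
The trees differ in how a recursive rule is bracketed over the same span.

5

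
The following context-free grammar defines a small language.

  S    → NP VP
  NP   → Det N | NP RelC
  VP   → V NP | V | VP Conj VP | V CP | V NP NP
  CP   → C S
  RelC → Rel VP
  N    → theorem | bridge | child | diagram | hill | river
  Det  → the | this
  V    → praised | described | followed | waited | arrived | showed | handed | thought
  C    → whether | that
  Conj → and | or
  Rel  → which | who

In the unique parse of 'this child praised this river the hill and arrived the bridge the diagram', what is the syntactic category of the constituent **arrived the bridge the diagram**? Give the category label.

VP

S
  NP
    Det: this
    N: child
  VP
    VP
      V: praised
      NP
        Det: this
        N: river
      NP
        Det: the
        N: hill
    Conj: and
    VP
      V: arrived
      NP
        Det: the
        N: bridge
      NP
        Det: the
        N: diagram
The span 'arrived the bridge the diagram' is the VP node built by VP → V NP NP.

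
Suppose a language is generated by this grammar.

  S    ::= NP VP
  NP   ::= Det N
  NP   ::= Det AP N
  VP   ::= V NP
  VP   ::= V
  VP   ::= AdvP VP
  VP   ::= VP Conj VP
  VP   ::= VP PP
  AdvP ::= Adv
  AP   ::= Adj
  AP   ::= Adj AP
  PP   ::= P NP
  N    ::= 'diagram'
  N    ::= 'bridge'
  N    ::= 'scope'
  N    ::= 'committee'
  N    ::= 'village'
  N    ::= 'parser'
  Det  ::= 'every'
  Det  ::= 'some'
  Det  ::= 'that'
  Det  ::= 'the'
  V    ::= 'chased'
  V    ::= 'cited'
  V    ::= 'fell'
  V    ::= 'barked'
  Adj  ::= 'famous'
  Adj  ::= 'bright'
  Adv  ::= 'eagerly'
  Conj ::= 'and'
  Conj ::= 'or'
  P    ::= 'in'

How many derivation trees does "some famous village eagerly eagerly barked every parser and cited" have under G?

Two of the 3 distinct bracketings:
[S [NP [Det some] [AP [Adj famous]] [N village]] [VP [AdvP [Adv eagerly]] [VP [AdvP [Adv eagerly]] [VP [VP [V barked] [NP [Det every] [N parser]]] [Conj and] [VP [V cited]]]]]]
[S [NP [Det some] [AP [Adj famous]] [N village]] [VP [AdvP [Adv eagerly]] [VP [VP [AdvP [Adv eagerly]] [VP [V barked] [NP [Det every] [N parser]]]] [Conj and] [VP [V cited]]]]]
The trees differ in how a recursive rule is bracketed over the same span.

3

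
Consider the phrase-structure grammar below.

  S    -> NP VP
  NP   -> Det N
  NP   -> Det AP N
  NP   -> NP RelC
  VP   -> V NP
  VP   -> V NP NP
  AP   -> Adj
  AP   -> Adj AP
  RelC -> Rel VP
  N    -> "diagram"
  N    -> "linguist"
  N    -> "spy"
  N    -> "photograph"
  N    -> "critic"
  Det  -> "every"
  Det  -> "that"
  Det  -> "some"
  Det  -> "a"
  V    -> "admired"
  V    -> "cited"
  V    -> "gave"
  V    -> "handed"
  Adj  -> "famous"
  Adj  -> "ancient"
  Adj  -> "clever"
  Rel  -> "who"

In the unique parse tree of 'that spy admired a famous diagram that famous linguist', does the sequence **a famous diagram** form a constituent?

Yes

[S [NP [Det that] [N spy]] [VP [V admired] [NP [Det a] [AP [Adj famous]] [N diagram]] [NP [Det that] [AP [Adj famous]] [N linguist]]]]
The words 'a famous diagram' are exhaustively dominated by a single NP node (built by NP → Det AP N), so they form a constituent.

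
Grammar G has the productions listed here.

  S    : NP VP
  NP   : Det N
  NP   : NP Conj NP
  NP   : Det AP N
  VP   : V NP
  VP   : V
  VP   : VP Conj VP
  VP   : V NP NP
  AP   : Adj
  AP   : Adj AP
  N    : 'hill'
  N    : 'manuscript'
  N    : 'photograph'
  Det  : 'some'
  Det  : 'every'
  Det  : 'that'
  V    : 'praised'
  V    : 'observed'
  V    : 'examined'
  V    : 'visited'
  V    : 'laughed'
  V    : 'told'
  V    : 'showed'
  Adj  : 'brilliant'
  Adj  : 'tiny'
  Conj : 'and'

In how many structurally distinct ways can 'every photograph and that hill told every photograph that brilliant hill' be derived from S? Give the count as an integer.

1

[S [NP [NP [Det every] [N photograph]] [Conj and] [NP [Det that] [N hill]]] [VP [V told] [NP [Det every] [N photograph]] [NP [Det that] [AP [Adj brilliant]] [N hill]]]]
No rule offers an alternative attachment or grouping for any span, so this is the only derivation.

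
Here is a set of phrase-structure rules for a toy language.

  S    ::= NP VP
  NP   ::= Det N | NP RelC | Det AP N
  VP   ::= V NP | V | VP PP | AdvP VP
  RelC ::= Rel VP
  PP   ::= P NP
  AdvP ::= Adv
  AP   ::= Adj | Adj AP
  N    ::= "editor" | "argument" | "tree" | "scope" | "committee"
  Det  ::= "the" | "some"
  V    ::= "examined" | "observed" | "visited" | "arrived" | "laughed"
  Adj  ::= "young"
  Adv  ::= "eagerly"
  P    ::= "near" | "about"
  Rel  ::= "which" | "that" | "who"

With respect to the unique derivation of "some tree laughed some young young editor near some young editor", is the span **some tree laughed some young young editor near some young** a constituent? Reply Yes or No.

No

[S [NP [Det some] [N tree]] [VP [VP [V laughed] [NP [Det some] [AP [Adj young] [AP [Adj young]]] [N editor]]] [PP [P near] [NP [Det some] [AP [Adj young]] [N editor]]]]]
The smallest constituent containing 'some tree laughed some young young editor near some young' is the S spanning 'some tree laughed some young young editor near some young editor'; no single node in the tree dominates exactly the given words.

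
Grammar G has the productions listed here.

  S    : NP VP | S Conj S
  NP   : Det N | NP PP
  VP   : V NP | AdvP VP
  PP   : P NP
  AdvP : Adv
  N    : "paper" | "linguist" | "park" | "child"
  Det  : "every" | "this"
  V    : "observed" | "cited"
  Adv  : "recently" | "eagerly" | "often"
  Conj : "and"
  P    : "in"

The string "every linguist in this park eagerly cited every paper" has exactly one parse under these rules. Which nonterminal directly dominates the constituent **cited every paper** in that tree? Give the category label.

[S [NP [NP [Det every] [N linguist]] [PP [P in] [NP [Det this] [N park]]]] [VP [AdvP [Adv eagerly]] [VP [V cited] [NP [Det every] [N paper]]]]]
The span 'cited every paper' is the VP node built by VP → V NP.
Its mother is the VP built by VP → AdvP VP.

VP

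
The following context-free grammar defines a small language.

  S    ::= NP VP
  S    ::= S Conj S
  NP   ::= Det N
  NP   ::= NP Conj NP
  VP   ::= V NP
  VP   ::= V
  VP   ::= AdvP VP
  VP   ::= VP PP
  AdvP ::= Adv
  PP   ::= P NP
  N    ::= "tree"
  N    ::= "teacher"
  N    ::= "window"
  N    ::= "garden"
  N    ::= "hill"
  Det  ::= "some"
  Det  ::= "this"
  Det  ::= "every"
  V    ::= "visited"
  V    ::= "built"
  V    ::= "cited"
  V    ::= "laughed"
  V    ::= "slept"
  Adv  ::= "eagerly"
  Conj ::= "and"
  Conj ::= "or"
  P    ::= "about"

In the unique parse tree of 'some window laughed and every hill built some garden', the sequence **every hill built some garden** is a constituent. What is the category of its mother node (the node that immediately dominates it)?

S

[S [S [NP [Det some] [N window]] [VP [V laughed]]] [Conj and] [S [NP [Det every] [N hill]] [VP [V built] [NP [Det some] [N garden]]]]]
The span 'every hill built some garden' is the S node built by S → NP VP.
Its mother is the S built by S → S Conj S.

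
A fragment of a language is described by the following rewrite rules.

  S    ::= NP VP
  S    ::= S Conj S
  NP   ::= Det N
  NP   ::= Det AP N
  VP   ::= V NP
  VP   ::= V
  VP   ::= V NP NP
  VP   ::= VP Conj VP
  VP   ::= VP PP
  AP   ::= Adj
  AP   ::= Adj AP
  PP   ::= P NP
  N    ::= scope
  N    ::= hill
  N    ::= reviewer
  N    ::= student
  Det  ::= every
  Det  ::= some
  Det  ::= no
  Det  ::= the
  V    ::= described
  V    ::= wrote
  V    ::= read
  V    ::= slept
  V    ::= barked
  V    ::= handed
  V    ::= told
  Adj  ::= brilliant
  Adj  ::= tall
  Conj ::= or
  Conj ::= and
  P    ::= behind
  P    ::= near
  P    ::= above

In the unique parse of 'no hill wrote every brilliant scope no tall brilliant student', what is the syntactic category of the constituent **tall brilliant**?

AP

S
  NP
    Det: no
    N: hill
  VP
    V: wrote
    NP
      Det: every
      AP
        Adj: brilliant
      N: scope
    NP
      Det: no
      AP
        Adj: tall
        AP
          Adj: brilliant
      N: student
The span 'tall brilliant' is the AP node built by AP → Adj AP.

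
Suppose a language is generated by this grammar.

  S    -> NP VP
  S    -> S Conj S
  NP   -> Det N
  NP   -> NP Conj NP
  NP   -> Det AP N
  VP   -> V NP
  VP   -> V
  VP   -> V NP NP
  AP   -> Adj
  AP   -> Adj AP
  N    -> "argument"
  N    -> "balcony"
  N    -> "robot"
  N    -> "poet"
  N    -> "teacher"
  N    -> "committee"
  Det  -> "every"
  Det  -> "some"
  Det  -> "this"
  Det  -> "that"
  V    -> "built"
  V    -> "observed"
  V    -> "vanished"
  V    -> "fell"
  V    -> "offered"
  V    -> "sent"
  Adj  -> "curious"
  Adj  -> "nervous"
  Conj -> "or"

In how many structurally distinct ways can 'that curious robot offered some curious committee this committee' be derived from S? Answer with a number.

[S [NP [Det that] [AP [Adj curious]] [N robot]] [VP [V offered] [NP [Det some] [AP [Adj curious]] [N committee]] [NP [Det this] [N committee]]]]
No rule offers an alternative attachment or grouping for any span, so this is the only derivation.

1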